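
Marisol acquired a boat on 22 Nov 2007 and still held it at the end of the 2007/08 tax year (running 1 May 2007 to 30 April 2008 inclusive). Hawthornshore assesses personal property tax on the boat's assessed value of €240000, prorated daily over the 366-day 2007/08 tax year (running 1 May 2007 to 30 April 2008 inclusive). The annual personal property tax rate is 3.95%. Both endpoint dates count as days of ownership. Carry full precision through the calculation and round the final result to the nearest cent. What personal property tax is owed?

€4170.16

Days held (22 Nov 2007 – 30 Apr 2008): 161 out of 366
Tax = €240000 × 3.95% × 161/366 = €4170.1639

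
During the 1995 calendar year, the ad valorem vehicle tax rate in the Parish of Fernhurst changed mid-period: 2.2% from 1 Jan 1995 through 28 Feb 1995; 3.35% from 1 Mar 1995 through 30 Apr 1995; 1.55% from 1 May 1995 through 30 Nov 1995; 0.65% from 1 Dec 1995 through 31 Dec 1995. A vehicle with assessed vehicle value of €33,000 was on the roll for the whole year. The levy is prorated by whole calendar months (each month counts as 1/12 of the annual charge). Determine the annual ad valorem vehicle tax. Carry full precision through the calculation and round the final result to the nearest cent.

€621.50

1 Jan – 28 Feb 1995: 2 months at 2.2% → €33,000 × 2.2% × 2/12 = €121.0000
1 Mar – 30 Apr 1995: 2 months at 3.35% → €33,000 × 3.35% × 2/12 = €184.2500
1 May – 30 Nov 1995: 7 months at 1.55% → €33,000 × 1.55% × 7/12 = €298.3750
1 Dec – 31 Dec 1995: 1 month at 0.65% → €33,000 × 0.65% × 1/12 = €17.8750
Total = €621.5000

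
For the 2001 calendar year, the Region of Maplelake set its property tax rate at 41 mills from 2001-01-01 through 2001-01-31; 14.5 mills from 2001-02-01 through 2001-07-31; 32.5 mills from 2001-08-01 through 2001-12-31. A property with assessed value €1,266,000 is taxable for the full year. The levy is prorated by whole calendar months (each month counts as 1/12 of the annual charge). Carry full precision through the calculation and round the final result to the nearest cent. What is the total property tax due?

€30,647.75

2001-01-01 to 2001-01-31: 1 month at 41 mills → €1,266,000 × 4.1% × 1/12 = €4,325.5000
2001-02-01 to 2001-07-31: 6 months at 14.5 mills → €1,266,000 × 1.45% × 6/12 = €9,178.5000
2001-08-01 to 2001-12-31: 5 months at 32.5 mills → €1,266,000 × 3.25% × 5/12 = €17,143.7500
Total = €30,647.7500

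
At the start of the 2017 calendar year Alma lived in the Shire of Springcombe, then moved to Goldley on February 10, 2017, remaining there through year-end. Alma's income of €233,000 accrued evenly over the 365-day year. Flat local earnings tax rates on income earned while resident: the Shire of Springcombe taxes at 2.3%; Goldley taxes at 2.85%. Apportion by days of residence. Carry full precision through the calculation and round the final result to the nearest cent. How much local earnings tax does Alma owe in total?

€6,500.06

The Shire of Springcombe, January 1 – February 9, 2017: 40 days → €233,000 × 2.3% × 40/365 = €587.2877
Goldley, February 10 – December 31, 2017: 325 days → €233,000 × 2.85% × 325/365 = €5,912.7740
Total = €6,500.0616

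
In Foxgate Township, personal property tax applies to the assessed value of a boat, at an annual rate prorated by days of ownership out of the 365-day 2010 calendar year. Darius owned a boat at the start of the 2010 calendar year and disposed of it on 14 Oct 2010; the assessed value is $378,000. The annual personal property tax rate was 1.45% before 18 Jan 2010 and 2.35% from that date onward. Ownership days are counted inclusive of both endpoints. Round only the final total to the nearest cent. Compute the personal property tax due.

1 Jan – 17 Jan 2010: 17 days at 1.45% → $378,000 × 1.45% × 17/365 = $255.2795
18 Jan – 14 Oct 2010: 270 days at 2.35% → $378,000 × 2.35% × 270/365 = $6,570.9863
Total = $6,826.2658

$6,826.27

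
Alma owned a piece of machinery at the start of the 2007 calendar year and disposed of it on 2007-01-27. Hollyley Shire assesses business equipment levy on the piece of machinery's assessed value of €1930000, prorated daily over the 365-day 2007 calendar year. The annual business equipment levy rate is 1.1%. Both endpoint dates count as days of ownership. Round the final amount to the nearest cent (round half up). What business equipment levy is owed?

Days held (2007-01-01 to 2007-01-27): 27 out of 365
Tax = €1930000 × 1.1% × 27/365 = €1570.4384

€1570.44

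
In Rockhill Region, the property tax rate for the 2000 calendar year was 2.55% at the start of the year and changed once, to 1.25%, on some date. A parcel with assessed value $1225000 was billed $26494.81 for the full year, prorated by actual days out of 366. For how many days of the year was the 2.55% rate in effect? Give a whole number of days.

257 days

Let d = days at the first rate; then 366 − d days at the second rate.
$1225000 × [2.55%·d + 1.25%·(366−d)] / 366 = $26494.81
Solving gives d = 257, so the new rate took effect on September 14, 2000.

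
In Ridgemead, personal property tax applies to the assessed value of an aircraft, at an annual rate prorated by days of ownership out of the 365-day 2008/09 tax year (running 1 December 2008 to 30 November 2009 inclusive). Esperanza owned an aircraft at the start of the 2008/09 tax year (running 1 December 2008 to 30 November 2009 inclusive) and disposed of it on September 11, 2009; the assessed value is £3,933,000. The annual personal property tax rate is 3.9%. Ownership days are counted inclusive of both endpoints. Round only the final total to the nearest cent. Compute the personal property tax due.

£119,767.93

Days held (December 1, 2008 – September 11, 2009): 285 out of 365
Tax = £3,933,000 × 3.9% × 285/365 = £119,767.9315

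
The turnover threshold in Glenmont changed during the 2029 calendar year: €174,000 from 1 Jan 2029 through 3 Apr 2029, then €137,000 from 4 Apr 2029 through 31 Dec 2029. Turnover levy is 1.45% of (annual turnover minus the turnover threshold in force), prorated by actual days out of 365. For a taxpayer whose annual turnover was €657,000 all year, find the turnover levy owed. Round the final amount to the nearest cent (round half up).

€7,403.30

1 Jan – 3 Apr 2029: 93 days, exemption €174,000 → (€657,000 − €174,000) × 1.45% × 93/365 = €1,784.4534
4 Apr – 31 Dec 2029: 272 days, exemption €137,000 → (€657,000 − €137,000) × 1.45% × 272/365 = €5,618.8493
Total = €7,403.3027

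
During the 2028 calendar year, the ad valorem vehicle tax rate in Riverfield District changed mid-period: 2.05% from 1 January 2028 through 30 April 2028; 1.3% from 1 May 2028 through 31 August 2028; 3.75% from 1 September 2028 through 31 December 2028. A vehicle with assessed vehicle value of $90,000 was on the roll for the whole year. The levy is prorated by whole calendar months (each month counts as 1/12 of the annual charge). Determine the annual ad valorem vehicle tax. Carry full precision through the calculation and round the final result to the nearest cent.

1 January – 30 April 2028: 4 months at 2.05% → $90,000 × 2.05% × 4/12 = $615.0000
1 May – 31 August 2028: 4 months at 1.3% → $90,000 × 1.3% × 4/12 = $390.0000
1 September – 31 December 2028: 4 months at 3.75% → $90,000 × 3.75% × 4/12 = $1,125.0000
Total = $2,130.0000

$2,130.00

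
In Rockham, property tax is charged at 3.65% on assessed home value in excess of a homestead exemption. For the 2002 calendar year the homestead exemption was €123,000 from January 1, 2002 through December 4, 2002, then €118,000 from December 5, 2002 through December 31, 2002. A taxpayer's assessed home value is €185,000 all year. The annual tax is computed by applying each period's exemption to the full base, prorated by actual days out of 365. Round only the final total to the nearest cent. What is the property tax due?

January 1 – December 4, 2002: 338 days, exemption €123,000 → (€185,000 − €123,000) × 3.65% × 338/365 = €2,095.6000
December 5 – December 31, 2002: 27 days, exemption €118,000 → (€185,000 − €118,000) × 3.65% × 27/365 = €180.9000
Total = €2,276.5000

€2,276.50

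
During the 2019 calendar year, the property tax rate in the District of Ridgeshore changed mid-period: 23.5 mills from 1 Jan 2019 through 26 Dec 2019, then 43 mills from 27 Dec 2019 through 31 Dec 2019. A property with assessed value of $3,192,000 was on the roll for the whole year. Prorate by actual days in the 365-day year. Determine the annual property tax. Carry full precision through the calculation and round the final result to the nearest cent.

$75,864.66

1 Jan – 26 Dec 2019: 360 days at 23.5 mills → $3,192,000 × 2.35% × 360/365 = $73,984.4384
27 Dec – 31 Dec 2019: 5 days at 43 mills → $3,192,000 × 4.3% × 5/365 = $1,880.2192
Total = $75,864.6575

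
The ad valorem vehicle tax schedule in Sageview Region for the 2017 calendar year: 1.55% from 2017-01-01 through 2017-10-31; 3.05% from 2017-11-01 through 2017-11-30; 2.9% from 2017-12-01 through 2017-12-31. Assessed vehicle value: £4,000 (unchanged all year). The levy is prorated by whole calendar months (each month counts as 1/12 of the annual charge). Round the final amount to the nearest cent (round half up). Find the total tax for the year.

£71.50

2017-01-01 to 2017-10-31: 10 months at 1.55% → £4,000 × 1.55% × 10/12 = £51.6667
2017-11-01 to 2017-11-30: 1 month at 3.05% → £4,000 × 3.05% × 1/12 = £10.1667
2017-12-01 to 2017-12-31: 1 month at 2.9% → £4,000 × 2.9% × 1/12 = £9.6667
Total = £71.5000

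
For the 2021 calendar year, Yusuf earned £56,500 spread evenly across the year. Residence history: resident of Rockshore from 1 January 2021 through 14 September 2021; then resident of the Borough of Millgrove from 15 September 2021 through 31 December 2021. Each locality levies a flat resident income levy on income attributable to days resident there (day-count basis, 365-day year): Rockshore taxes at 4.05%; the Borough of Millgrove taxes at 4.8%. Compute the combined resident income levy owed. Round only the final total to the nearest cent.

£2,413.63

Rockshore, 1 January – 14 September 2021: 257 days → £56,500 × 4.05% × 257/365 = £1,611.1788
The Borough of Millgrove, 15 September – 31 December 2021: 108 days → £56,500 × 4.8% × 108/365 = £802.4548
Total = £2,413.6336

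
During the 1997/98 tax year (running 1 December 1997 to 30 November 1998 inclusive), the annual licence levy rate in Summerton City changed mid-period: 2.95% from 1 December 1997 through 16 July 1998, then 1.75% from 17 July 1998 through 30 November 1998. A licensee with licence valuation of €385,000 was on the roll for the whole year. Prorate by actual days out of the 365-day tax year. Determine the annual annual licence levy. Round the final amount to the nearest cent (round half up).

1 December 1997 – 16 July 1998: 228 days at 2.95% → €385,000 × 2.95% × 228/365 = €7,094.5479
17 July – 30 November 1998: 137 days at 1.75% → €385,000 × 1.75% × 137/365 = €2,528.8699
Total = €9,623.4178

€9,623.42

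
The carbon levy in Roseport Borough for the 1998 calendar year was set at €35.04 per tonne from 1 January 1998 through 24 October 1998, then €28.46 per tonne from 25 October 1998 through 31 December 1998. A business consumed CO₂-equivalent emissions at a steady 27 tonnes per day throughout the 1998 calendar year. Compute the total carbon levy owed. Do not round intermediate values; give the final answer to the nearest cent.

€333,238.32

1 January – 24 October 1998: 297 days × 27 tonnes/day = 8,019 tonnes at €35.04/tonne → €280,985.76
25 October – 31 December 1998: 68 days × 27 tonnes/day = 1,836 tonnes at €28.46/tonne → €52,252.56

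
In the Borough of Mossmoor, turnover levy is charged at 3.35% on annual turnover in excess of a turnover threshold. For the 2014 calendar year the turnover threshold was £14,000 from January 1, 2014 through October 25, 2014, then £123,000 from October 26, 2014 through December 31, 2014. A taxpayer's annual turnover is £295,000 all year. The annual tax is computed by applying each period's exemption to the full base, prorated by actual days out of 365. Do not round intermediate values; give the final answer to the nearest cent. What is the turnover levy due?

£8,743.22

January 1 – October 25, 2014: 298 days, exemption £14,000 → (£295,000 − £14,000) × 3.35% × 298/365 = £7,685.5425
October 26 – December 31, 2014: 67 days, exemption £123,000 → (£295,000 − £123,000) × 3.35% × 67/365 = £1,057.6822
Total = £8,743.2247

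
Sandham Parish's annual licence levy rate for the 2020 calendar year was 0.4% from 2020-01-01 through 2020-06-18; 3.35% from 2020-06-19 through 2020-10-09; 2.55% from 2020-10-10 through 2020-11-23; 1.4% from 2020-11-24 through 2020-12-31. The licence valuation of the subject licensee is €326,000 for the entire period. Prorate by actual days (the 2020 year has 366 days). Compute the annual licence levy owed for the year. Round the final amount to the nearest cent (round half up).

€5,473.42

2020-01-01 to 2020-06-18: 170 days at 0.4% → €326,000 × 0.4% × 170/366 = €605.6831
2020-06-19 to 2020-10-09: 113 days at 3.35% → €326,000 × 3.35% × 113/366 = €3,371.7842
2020-10-10 to 2020-11-23: 45 days at 2.55% → €326,000 × 2.55% × 45/366 = €1,022.0902
2020-11-24 to 2020-12-31: 38 days at 1.4% → €326,000 × 1.4% × 38/366 = €473.8579
Total = €5,473.4153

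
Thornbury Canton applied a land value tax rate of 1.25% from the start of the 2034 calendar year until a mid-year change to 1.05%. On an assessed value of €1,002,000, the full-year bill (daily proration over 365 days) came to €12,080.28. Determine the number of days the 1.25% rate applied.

284 days

Let d = days at the first rate; then 365 − d days at the second rate.
€1,002,000 × [1.25%·d + 1.05%·(365−d)] / 365 = €12,080.28
Solving gives d = 284, so the new rate took effect on October 12, 2034.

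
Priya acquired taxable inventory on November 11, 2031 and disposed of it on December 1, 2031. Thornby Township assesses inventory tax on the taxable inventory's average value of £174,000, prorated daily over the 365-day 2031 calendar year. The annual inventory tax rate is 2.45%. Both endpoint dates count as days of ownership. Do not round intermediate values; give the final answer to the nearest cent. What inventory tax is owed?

Days held (November 11 – December 1, 2031): 21 out of 365
Tax = £174,000 × 2.45% × 21/365 = £245.2685

£245.27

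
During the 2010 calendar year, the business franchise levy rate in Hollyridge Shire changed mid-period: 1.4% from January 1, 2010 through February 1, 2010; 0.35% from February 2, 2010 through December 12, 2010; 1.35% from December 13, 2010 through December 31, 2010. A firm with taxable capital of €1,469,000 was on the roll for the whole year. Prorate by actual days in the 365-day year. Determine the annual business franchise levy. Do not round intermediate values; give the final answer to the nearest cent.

January 1 – February 1, 2010: 32 days at 1.4% → €1,469,000 × 1.4% × 32/365 = €1,803.0466
February 2 – December 12, 2010: 314 days at 0.35% → €1,469,000 × 0.35% × 314/365 = €4,423.0986
December 13 – December 31, 2010: 19 days at 1.35% → €1,469,000 × 1.35% × 19/365 = €1,032.3247
Total = €7,258.4699

€7,258.47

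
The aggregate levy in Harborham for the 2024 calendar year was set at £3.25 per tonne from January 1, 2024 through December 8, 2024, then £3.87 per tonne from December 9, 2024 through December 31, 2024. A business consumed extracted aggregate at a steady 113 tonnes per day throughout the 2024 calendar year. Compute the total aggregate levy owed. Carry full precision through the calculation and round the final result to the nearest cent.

January 1 – December 8, 2024: 343 days × 113 tonnes/day = 38,759 tonnes at £3.25/tonne → £125966.75
December 9 – December 31, 2024: 23 days × 113 tonnes/day = 2,599 tonnes at £3.87/tonne → £10058.13

£136024.88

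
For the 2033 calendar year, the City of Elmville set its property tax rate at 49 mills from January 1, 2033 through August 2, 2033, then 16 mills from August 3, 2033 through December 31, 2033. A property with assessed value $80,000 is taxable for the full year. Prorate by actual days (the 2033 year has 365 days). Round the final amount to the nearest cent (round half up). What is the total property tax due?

$2,827.84

January 1 – August 2, 2033: 214 days at 49 mills → $80,000 × 4.9% × 214/365 = $2,298.3014
August 3 – December 31, 2033: 151 days at 16 mills → $80,000 × 1.6% × 151/365 = $529.5342
Total = $2,827.8356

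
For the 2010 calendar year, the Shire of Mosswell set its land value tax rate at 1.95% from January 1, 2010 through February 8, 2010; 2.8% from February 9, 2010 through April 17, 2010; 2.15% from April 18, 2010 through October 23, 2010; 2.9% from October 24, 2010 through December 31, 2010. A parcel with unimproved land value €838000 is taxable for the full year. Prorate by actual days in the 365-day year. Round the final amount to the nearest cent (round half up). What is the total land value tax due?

January 1 – February 8, 2010: 39 days at 1.95% → €838000 × 1.95% × 39/365 = €1746.0247
February 9 – April 17, 2010: 68 days at 2.8% → €838000 × 2.8% × 68/365 = €4371.3753
April 18 – October 23, 2010: 189 days at 2.15% → €838000 × 2.15% × 189/365 = €9329.3507
October 24 – December 31, 2010: 69 days at 2.9% → €838000 × 2.9% × 69/365 = €4594.0767
Total = €20040.8274

€20040.83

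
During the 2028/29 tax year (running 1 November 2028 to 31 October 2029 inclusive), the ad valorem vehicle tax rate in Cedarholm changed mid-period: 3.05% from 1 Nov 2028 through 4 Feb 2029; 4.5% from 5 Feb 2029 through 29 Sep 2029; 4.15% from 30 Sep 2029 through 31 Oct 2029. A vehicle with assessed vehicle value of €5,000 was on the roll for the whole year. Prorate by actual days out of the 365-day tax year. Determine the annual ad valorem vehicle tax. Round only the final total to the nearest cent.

€204.40

1 Nov 2028 – 4 Feb 2029: 96 days at 3.05% → €5,000 × 3.05% × 96/365 = €40.1096
5 Feb – 29 Sep 2029: 237 days at 4.5% → €5,000 × 4.5% × 237/365 = €146.0959
30 Sep – 31 Oct 2029: 32 days at 4.15% → €5,000 × 4.15% × 32/365 = €18.1918
Total = €204.3973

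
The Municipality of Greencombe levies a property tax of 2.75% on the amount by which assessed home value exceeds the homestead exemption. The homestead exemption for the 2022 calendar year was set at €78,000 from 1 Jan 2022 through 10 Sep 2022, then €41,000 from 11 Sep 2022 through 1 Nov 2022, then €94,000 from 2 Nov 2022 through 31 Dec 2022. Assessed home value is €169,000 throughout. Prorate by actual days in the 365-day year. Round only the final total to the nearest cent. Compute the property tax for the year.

1 Jan – 10 Sep 2022: 253 days, exemption €78,000 → (€169,000 − €78,000) × 2.75% × 253/365 = €1,734.6096
11 Sep – 1 Nov 2022: 52 days, exemption €41,000 → (€169,000 − €41,000) × 2.75% × 52/365 = €501.4795
2 Nov – 31 Dec 2022: 60 days, exemption €94,000 → (€169,000 − €94,000) × 2.75% × 60/365 = €339.0411
Total = €2,575.1301

€2,575.13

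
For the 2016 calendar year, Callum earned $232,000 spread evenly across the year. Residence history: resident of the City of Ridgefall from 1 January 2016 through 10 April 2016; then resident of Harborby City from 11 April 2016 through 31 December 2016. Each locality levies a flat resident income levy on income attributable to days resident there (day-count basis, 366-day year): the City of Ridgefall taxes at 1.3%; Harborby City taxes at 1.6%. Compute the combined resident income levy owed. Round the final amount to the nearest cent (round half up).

The City of Ridgefall, 1 January – 10 April 2016: 101 days → $232,000 × 1.3% × 101/366 = $832.2842
Harborby City, 11 April – 31 December 2016: 265 days → $232,000 × 1.6% × 265/366 = $2,687.6503
Total = $3,519.9344

$3,519.93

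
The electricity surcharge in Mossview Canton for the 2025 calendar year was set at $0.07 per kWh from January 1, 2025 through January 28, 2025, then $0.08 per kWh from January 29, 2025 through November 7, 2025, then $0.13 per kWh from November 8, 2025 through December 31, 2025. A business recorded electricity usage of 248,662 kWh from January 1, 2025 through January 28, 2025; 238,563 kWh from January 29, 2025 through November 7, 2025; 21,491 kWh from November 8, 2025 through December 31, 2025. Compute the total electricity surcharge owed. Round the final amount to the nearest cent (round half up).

January 1 – January 28, 2025: 248,662 kWh at $0.07/kWh → $17406.34
January 29 – November 7, 2025: 238,563 kWh at $0.08/kWh → $19085.04
November 8 – December 31, 2025: 21,491 kWh at $0.13/kWh → $2793.83

$39285.21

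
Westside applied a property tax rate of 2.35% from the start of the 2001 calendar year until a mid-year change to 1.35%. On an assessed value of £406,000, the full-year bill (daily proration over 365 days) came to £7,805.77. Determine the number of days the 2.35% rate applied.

Let d = days at the first rate; then 365 − d days at the second rate.
£406,000 × [2.35%·d + 1.35%·(365−d)] / 365 = £7,805.77
Solving gives d = 209, so the new rate took effect on 29 Jul 2001.

209 days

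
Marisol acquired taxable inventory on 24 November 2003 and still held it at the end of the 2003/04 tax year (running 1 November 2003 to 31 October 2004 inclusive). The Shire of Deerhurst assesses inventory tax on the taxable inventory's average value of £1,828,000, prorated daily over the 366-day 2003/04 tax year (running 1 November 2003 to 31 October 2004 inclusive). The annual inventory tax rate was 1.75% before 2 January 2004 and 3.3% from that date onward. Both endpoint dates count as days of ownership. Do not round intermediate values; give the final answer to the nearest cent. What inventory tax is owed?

24 November 2003 – 1 January 2004: 39 days at 1.75% → £1,828,000 × 1.75% × 39/366 = £3,408.7705
2 January – 31 October 2004: 304 days at 3.3% → £1,828,000 × 3.3% × 304/366 = £50,105.1803
Total = £53,513.9508

£53,513.95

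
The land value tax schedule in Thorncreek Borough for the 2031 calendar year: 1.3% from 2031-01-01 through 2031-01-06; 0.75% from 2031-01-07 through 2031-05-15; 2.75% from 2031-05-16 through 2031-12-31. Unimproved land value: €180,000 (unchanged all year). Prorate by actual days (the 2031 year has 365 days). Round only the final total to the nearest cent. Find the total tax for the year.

€3,634.77

2031-01-01 to 2031-01-06: 6 days at 1.3% → €180,000 × 1.3% × 6/365 = €38.4658
2031-01-07 to 2031-05-15: 129 days at 0.75% → €180,000 × 0.75% × 129/365 = €477.1233
2031-05-16 to 2031-12-31: 230 days at 2.75% → €180,000 × 2.75% × 230/365 = €3,119.1781
Total = €3,634.7671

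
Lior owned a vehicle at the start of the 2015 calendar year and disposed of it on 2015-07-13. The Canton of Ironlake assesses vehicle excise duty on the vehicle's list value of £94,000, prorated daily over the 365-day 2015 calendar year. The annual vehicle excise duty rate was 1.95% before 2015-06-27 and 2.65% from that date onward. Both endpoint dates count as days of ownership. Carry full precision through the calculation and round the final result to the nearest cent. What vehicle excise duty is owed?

2015-01-01 to 2015-06-26: 177 days at 1.95% → £94,000 × 1.95% × 177/365 = £888.8795
2015-06-27 to 2015-07-13: 17 days at 2.65% → £94,000 × 2.65% × 17/365 = £116.0192
Total = £1,004.8986

£1,004.90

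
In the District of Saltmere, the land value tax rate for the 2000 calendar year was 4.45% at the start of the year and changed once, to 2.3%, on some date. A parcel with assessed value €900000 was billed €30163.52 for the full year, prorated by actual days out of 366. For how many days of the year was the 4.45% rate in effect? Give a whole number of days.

179 days

Let d = days at the first rate; then 366 − d days at the second rate.
€900000 × [4.45%·d + 2.3%·(366−d)] / 366 = €30163.52
Solving gives d = 179, so the new rate took effect on June 28, 2000.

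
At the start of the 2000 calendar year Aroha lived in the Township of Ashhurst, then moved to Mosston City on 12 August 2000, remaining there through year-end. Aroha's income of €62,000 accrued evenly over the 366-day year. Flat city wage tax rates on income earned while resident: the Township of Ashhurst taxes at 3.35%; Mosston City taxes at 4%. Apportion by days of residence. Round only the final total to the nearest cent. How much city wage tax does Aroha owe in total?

€2,233.36

The Township of Ashhurst, 1 January – 11 August 2000: 224 days → €62,000 × 3.35% × 224/366 = €1,271.1694
Mosston City, 12 August – 31 December 2000: 142 days → €62,000 × 4% × 142/366 = €962.1858
Total = €2,233.3552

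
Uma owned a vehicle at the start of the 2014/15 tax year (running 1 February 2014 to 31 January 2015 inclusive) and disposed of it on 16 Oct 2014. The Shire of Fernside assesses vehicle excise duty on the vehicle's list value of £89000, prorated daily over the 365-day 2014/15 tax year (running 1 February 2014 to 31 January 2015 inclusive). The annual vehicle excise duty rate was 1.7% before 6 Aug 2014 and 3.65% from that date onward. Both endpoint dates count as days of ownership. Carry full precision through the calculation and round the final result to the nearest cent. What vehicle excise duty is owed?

£1411.81

1 Feb – 5 Aug 2014: 186 days at 1.7% → £89000 × 1.7% × 186/365 = £771.0082
6 Aug – 16 Oct 2014: 72 days at 3.65% → £89000 × 3.65% × 72/365 = £640.8000
Total = £1411.8082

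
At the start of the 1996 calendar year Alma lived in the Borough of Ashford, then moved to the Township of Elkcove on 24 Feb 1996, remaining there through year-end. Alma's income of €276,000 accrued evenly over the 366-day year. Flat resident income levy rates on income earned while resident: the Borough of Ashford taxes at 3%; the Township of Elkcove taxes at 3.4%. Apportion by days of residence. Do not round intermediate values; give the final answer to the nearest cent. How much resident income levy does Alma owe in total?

€9,221.11

The Borough of Ashford, 1 Jan – 23 Feb 1996: 54 days → €276,000 × 3% × 54/366 = €1,221.6393
The Township of Elkcove, 24 Feb – 31 Dec 1996: 312 days → €276,000 × 3.4% × 312/366 = €7,999.4754
Total = €9,221.1148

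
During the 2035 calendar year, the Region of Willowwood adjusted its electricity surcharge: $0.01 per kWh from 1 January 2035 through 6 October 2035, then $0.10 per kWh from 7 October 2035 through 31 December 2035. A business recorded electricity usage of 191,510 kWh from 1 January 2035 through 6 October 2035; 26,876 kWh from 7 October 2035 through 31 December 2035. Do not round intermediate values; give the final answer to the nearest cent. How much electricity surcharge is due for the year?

$4602.70

1 January – 6 October 2035: 191,510 kWh at $0.01/kWh → $1915.10
7 October – 31 December 2035: 26,876 kWh at $0.10/kWh → $2687.60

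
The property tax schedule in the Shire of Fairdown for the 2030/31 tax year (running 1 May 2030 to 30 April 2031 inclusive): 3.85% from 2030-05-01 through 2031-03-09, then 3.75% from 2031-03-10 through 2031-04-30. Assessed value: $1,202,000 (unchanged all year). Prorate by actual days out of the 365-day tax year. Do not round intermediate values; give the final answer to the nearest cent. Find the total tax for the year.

$46,105.76

2030-05-01 to 2031-03-09: 313 days at 3.85% → $1,202,000 × 3.85% × 313/365 = $39,684.1123
2031-03-10 to 2031-04-30: 52 days at 3.75% → $1,202,000 × 3.75% × 52/365 = $6,421.6438
Total = $46,105.7562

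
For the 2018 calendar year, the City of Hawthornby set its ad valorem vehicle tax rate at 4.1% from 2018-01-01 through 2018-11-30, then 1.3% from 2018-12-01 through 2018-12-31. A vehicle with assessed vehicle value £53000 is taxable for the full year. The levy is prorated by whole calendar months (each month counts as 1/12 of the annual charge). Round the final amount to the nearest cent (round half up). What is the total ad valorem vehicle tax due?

£2049.33

2018-01-01 to 2018-11-30: 11 months at 4.1% → £53000 × 4.1% × 11/12 = £1991.9167
2018-12-01 to 2018-12-31: 1 month at 1.3% → £53000 × 1.3% × 1/12 = £57.4167
Total = £2049.3333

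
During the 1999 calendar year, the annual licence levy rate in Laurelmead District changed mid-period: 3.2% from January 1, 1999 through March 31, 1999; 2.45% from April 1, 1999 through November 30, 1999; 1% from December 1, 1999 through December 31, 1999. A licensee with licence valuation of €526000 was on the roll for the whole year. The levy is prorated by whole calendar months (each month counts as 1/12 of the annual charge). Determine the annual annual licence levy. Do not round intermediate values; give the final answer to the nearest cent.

€13237.67

January 1 – March 31, 1999: 3 months at 3.2% → €526000 × 3.2% × 3/12 = €4208.0000
April 1 – November 30, 1999: 8 months at 2.45% → €526000 × 2.45% × 8/12 = €8591.3333
December 1 – December 31, 1999: 1 month at 1% → €526000 × 1% × 1/12 = €438.3333
Total = €13237.6667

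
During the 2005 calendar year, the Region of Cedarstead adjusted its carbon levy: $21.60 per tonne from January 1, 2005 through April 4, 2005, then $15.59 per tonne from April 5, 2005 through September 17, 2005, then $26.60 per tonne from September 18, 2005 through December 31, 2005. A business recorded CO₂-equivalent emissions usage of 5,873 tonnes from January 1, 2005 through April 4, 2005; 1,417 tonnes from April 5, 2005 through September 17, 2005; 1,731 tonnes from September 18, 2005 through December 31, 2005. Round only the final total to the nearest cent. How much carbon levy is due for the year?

January 1 – April 4, 2005: 5,873 tonnes at $21.60/tonne → $126,856.80
April 5 – September 17, 2005: 1,417 tonnes at $15.59/tonne → $22,091.03
September 18 – December 31, 2005: 1,731 tonnes at $26.60/tonne → $46,044.60

$194,992.43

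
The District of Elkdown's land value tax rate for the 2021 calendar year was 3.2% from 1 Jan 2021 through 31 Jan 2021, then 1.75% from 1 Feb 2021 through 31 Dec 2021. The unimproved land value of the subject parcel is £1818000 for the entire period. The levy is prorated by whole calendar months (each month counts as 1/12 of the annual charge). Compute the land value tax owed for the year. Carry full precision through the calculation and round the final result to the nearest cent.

1 Jan – 31 Jan 2021: 1 month at 3.2% → £1818000 × 3.2% × 1/12 = £4848.0000
1 Feb – 31 Dec 2021: 11 months at 1.75% → £1818000 × 1.75% × 11/12 = £29163.7500
Total = £34011.7500

£34011.75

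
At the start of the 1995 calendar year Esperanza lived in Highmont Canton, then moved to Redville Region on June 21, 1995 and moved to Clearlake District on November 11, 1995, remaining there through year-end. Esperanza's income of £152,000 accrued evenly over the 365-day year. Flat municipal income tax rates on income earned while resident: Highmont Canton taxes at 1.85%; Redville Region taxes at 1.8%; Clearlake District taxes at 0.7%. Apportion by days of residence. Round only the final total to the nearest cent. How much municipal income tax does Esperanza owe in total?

£2,537.98

Highmont Canton, January 1 – June 20, 1995: 171 days → £152,000 × 1.85% × 171/365 = £1,317.4027
Redville Region, June 21 – November 10, 1995: 143 days → £152,000 × 1.8% × 143/365 = £1,071.9123
Clearlake District, November 11 – December 31, 1995: 51 days → £152,000 × 0.7% × 51/365 = £148.6685
Total = £2,537.9836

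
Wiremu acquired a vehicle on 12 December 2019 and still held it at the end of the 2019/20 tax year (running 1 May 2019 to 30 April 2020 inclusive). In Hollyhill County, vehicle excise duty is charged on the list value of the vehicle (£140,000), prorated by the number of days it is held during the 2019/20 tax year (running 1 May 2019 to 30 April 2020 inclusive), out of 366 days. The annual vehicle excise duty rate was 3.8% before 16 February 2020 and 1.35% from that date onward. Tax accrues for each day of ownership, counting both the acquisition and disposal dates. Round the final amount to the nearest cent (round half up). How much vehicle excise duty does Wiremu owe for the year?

£1,346.64

12 December 2019 – 15 February 2020: 66 days at 3.8% → £140,000 × 3.8% × 66/366 = £959.3443
16 February – 30 April 2020: 75 days at 1.35% → £140,000 × 1.35% × 75/366 = £387.2951
Total = £1,346.6393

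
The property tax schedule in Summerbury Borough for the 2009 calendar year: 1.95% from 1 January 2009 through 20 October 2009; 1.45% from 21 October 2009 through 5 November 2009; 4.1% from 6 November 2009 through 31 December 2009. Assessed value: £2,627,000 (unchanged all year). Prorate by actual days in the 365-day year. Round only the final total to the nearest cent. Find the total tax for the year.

£59,316.22

1 January – 20 October 2009: 293 days at 1.95% → £2,627,000 × 1.95% × 293/365 = £41,121.5466
21 October – 5 November 2009: 16 days at 1.45% → £2,627,000 × 1.45% × 16/365 = £1,669.7644
6 November – 31 December 2009: 56 days at 4.1% → £2,627,000 × 4.1% × 56/365 = £16,524.9096
Total = £59,316.2205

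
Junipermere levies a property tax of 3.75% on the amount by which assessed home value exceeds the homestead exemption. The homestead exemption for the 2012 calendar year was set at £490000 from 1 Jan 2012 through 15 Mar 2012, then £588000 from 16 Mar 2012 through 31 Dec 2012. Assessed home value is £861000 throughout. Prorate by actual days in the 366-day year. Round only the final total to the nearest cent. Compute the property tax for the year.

1 Jan – 15 Mar 2012: 75 days, exemption £490000 → (£861000 − £490000) × 3.75% × 75/366 = £2850.9221
16 Mar – 31 Dec 2012: 291 days, exemption £588000 → (£861000 − £588000) × 3.75% × 291/366 = £8139.6516
Total = £10990.5738

£10990.57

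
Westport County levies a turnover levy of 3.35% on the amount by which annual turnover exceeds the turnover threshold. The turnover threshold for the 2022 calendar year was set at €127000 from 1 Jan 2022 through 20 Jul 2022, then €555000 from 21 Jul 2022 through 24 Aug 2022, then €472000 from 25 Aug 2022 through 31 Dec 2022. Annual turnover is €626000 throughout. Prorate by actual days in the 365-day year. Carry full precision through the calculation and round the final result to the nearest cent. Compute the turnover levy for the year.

€11256.92

1 Jan – 20 Jul 2022: 201 days, exemption €127000 → (€626000 − €127000) × 3.35% × 201/365 = €9205.5247
21 Jul – 24 Aug 2022: 35 days, exemption €555000 → (€626000 − €555000) × 3.35% × 35/365 = €228.0753
25 Aug – 31 Dec 2022: 129 days, exemption €472000 → (€626000 − €472000) × 3.35% × 129/365 = €1823.3178
Total = €11256.9178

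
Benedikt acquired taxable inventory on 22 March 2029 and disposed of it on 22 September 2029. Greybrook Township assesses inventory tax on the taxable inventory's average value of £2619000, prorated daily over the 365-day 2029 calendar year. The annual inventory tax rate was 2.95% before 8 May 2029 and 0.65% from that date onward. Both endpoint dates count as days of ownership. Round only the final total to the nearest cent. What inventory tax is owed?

£16384.89

22 March – 7 May 2029: 47 days at 2.95% → £2619000 × 2.95% × 47/365 = £9948.6123
8 May – 22 September 2029: 138 days at 0.65% → £2619000 × 0.65% × 138/365 = £6436.2822
Total = £16384.8945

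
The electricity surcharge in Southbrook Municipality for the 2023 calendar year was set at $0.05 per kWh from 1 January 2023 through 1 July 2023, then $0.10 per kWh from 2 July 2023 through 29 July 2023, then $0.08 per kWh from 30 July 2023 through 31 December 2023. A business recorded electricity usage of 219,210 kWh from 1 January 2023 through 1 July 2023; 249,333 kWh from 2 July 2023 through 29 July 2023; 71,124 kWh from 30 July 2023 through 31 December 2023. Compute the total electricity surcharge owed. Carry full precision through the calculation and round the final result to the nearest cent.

1 January – 1 July 2023: 219,210 kWh at $0.05/kWh → $10,960.50
2 July – 29 July 2023: 249,333 kWh at $0.10/kWh → $24,933.30
30 July – 31 December 2023: 71,124 kWh at $0.08/kWh → $5,689.92

$41,583.72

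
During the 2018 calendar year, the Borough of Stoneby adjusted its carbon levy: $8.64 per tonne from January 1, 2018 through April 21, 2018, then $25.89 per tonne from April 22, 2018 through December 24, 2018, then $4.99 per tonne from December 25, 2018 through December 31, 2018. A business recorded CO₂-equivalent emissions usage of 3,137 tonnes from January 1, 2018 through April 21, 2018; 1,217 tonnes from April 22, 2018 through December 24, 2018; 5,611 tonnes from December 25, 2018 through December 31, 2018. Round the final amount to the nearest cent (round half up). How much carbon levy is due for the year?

January 1 – April 21, 2018: 3,137 tonnes at $8.64/tonne → $27,103.68
April 22 – December 24, 2018: 1,217 tonnes at $25.89/tonne → $31,508.13
December 25 – December 31, 2018: 5,611 tonnes at $4.99/tonne → $27,998.89

$86,610.70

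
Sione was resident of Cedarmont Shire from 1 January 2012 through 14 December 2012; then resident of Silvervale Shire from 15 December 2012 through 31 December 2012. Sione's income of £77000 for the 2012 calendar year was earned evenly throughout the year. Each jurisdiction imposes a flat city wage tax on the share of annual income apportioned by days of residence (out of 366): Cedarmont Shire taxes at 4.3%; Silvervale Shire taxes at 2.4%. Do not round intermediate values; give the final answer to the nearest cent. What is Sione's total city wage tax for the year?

£3243.05

Cedarmont Shire, 1 January – 14 December 2012: 349 days → £77000 × 4.3% × 349/366 = £3157.2104
Silvervale Shire, 15 December – 31 December 2012: 17 days → £77000 × 2.4% × 17/366 = £85.8361
Total = £3243.0464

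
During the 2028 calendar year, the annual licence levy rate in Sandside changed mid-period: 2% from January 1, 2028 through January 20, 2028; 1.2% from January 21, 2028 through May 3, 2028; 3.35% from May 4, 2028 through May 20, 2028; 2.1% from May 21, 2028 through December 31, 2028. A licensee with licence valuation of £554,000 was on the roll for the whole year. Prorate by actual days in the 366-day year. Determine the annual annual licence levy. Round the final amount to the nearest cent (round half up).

January 1 – January 20, 2028: 20 days at 2% → £554,000 × 2% × 20/366 = £605.4645
January 21 – May 3, 2028: 104 days at 1.2% → £554,000 × 1.2% × 104/366 = £1,889.0492
May 4 – May 20, 2028: 17 days at 3.35% → £554,000 × 3.35% × 17/366 = £862.0301
May 21 – December 31, 2028: 225 days at 2.1% → £554,000 × 2.1% × 225/366 = £7,152.0492
Total = £10,508.5929

£10,508.59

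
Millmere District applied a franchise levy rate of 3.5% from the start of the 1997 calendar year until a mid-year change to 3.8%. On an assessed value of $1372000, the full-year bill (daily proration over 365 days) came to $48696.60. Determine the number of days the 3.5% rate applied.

Let d = days at the first rate; then 365 − d days at the second rate.
$1372000 × [3.5%·d + 3.8%·(365−d)] / 365 = $48696.60
Solving gives d = 305, so the new rate took effect on 2 Nov 1997.

305 days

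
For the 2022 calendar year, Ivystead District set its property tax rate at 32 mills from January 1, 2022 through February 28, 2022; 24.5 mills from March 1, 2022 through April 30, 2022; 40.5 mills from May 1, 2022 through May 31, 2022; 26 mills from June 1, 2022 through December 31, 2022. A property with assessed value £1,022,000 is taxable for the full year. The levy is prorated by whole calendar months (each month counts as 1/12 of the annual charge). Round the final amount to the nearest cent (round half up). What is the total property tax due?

January 1 – February 28, 2022: 2 months at 32 mills → £1,022,000 × 3.2% × 2/12 = £5,450.6667
March 1 – April 30, 2022: 2 months at 24.5 mills → £1,022,000 × 2.45% × 2/12 = £4,173.1667
May 1 – May 31, 2022: 1 month at 40.5 mills → £1,022,000 × 4.05% × 1/12 = £3,449.2500
June 1 – December 31, 2022: 7 months at 26 mills → £1,022,000 × 2.6% × 7/12 = £15,500.3333
Total = £28,573.4167

£28,573.42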